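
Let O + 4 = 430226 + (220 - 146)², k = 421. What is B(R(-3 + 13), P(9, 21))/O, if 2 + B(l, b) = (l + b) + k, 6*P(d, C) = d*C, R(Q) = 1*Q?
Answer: 921/871396 ≈ 0.0010569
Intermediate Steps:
R(Q) = Q
P(d, C) = C*d/6 (P(d, C) = (d*C)/6 = (C*d)/6 = C*d/6)
B(l, b) = 419 + b + l (B(l, b) = -2 + ((l + b) + 421) = -2 + ((b + l) + 421) = -2 + (421 + b + l) = 419 + b + l)
O = 435698 (O = -4 + (430226 + (220 - 146)²) = -4 + (430226 + 74²) = -4 + (430226 + 5476) = -4 + 435702 = 435698)
B(R(-3 + 13), P(9, 21))/O = (419 + (⅙)*21*9 + (-3 + 13))/435698 = (419 + 63/2 + 10)*(1/435698) = (921/2)*(1/435698) = 921/871396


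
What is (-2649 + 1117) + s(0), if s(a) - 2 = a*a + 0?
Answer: -1530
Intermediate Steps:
s(a) = 2 + a² (s(a) = 2 + (a*a + 0) = 2 + (a² + 0) = 2 + a²)
(-2649 + 1117) + s(0) = (-2649 + 1117) + (2 + 0²) = -1532 + (2 + 0) = -1532 + 2 = -1530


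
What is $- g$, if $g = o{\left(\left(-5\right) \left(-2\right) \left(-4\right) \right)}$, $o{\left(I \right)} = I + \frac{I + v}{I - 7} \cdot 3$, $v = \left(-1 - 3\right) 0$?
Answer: $\frac{1760}{47} \approx 37.447$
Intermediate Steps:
$v = 0$ ($v = \left(-4\right) 0 = 0$)
$o{\left(I \right)} = I + \frac{3 I}{-7 + I}$ ($o{\left(I \right)} = I + \frac{I + 0}{I - 7} \cdot 3 = I + \frac{I}{-7 + I} 3 = I + \frac{3 I}{-7 + I}$)
$g = - \frac{1760}{47}$ ($g = \frac{\left(-5\right) \left(-2\right) \left(-4\right) \left(-4 + \left(-5\right) \left(-2\right) \left(-4\right)\right)}{-7 + \left(-5\right) \left(-2\right) \left(-4\right)} = \frac{10 \left(-4\right) \left(-4 + 10 \left(-4\right)\right)}{-7 + 10 \left(-4\right)} = - \frac{40 \left(-4 - 40\right)}{-7 - 40} = \left(-40\right) \frac{1}{-47} \left(-44\right) = \left(-40\right) \left(- \frac{1}{47}\right) \left(-44\right) = - \frac{1760}{47} \approx -37.447$)
$- g = \left(-1\right) \left(- \frac{1760}{47}\right) = \frac{1760}{47}$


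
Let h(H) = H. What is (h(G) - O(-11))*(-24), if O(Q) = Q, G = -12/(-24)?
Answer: -276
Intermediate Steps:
G = ½ (G = -12*(-1/24) = ½ ≈ 0.50000)
(h(G) - O(-11))*(-24) = (½ - 1*(-11))*(-24) = (½ + 11)*(-24) = (23/2)*(-24) = -276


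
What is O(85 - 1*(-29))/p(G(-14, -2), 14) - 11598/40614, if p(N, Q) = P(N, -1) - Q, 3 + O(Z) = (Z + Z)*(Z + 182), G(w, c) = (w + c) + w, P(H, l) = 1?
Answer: -456831094/87997 ≈ -5191.4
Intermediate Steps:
G(w, c) = c + 2*w (G(w, c) = (c + w) + w = c + 2*w)
O(Z) = -3 + 2*Z*(182 + Z) (O(Z) = -3 + (Z + Z)*(Z + 182) = -3 + (2*Z)*(182 + Z) = -3 + 2*Z*(182 + Z))
p(N, Q) = 1 - Q
O(85 - 1*(-29))/p(G(-14, -2), 14) - 11598/40614 = (-3 + 2*(85 - 1*(-29))² + 364*(85 - 1*(-29)))/(1 - 1*14) - 11598/40614 = (-3 + 2*(85 + 29)² + 364*(85 + 29))/(1 - 14) - 11598*1/40614 = (-3 + 2*114² + 364*114)/(-13) - 1933/6769 = (-3 + 2*12996 + 41496)*(-1/13) - 1933/6769 = (-3 + 25992 + 41496)*(-1/13) - 1933/6769 = 67485*(-1/13) - 1933/6769 = -67485/13 - 1933/6769 = -456831094/87997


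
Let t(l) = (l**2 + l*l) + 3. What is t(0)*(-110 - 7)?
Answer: -351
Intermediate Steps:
t(l) = 3 + 2*l**2 (t(l) = (l**2 + l**2) + 3 = 2*l**2 + 3 = 3 + 2*l**2)
t(0)*(-110 - 7) = (3 + 2*0**2)*(-110 - 7) = (3 + 2*0)*(-117) = (3 + 0)*(-117) = 3*(-117) = -351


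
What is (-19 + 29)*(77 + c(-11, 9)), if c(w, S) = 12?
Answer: 890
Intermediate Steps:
(-19 + 29)*(77 + c(-11, 9)) = (-19 + 29)*(77 + 12) = 10*89 = 890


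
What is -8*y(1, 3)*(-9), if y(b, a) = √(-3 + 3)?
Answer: 0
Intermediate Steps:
y(b, a) = 0 (y(b, a) = √0 = 0)
-8*y(1, 3)*(-9) = -8*0*(-9) = 0*(-9) = 0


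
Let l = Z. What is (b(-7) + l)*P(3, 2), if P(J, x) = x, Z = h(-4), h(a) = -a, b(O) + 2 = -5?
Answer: -6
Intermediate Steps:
b(O) = -7 (b(O) = -2 - 5 = -7)
Z = 4 (Z = -1*(-4) = 4)
l = 4
(b(-7) + l)*P(3, 2) = (-7 + 4)*2 = -3*2 = -6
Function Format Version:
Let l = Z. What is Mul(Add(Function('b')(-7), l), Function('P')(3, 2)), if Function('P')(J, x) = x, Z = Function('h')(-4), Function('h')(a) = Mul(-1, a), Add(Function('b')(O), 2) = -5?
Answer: -6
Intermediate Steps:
Function('b')(O) = -7 (Function('b')(O) = Add(-2, -5) = -7)
Z = 4 (Z = Mul(-1, -4) = 4)
l = 4
Mul(Add(Function('b')(-7), l), Function('P')(3, 2)) = Mul(Add(-7, 4), 2) = Mul(-3, 2) = -6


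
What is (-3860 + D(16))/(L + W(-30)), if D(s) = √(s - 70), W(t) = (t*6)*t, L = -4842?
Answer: -1930/279 + I*√6/186 ≈ -6.9176 + 0.013169*I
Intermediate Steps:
W(t) = 6*t² (W(t) = (6*t)*t = 6*t²)
D(s) = √(-70 + s)
(-3860 + D(16))/(L + W(-30)) = (-3860 + √(-70 + 16))/(-4842 + 6*(-30)²) = (-3860 + √(-54))/(-4842 + 6*900) = (-3860 + 3*I*√6)/(-4842 + 5400) = (-3860 + 3*I*√6)/558 = (-3860 + 3*I*√6)*(1/558) = -1930/279 + I*√6/186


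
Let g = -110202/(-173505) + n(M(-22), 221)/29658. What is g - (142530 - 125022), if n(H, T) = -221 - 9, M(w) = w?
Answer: -15014939266759/857635215 ≈ -17507.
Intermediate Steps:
n(H, T) = -230
g = 538077461/857635215 (g = -110202/(-173505) - 230/29658 = -110202*(-1/173505) - 230*1/29658 = 36734/57835 - 115/14829 = 538077461/857635215 ≈ 0.62740)
g - (142530 - 125022) = 538077461/857635215 - (142530 - 125022) = 538077461/857635215 - 1*17508 = 538077461/857635215 - 17508 = -15014939266759/857635215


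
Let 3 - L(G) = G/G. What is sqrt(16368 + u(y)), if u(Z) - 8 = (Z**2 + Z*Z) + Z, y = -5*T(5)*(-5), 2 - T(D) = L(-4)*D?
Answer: 4*sqrt(6011) ≈ 310.12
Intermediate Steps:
L(G) = 2 (L(G) = 3 - G/G = 3 - 1*1 = 3 - 1 = 2)
T(D) = 2 - 2*D
y = -200 (y = -5*(2 - 2*5)*(-5) = -5*(2 - 10)*(-5) = -5*(-8)*(-5) = 40*(-5) = -200)
u(Z) = 8 + Z + 2*Z**2 (u(Z) = 8 + ((Z**2 + Z*Z) + Z) = 8 + ((Z**2 + Z**2) + Z) = 8 + (2*Z**2 + Z) = 8 + (Z + 2*Z**2) = 8 + Z + 2*Z**2)
sqrt(16368 + u(y)) = sqrt(16368 + (8 - 200 + 2*(-200)**2)) = sqrt(16368 + (8 - 200 + 2*40000)) = sqrt(16368 + (8 - 200 + 80000)) = sqrt(16368 + 79808) = sqrt(96176) = 4*sqrt(6011)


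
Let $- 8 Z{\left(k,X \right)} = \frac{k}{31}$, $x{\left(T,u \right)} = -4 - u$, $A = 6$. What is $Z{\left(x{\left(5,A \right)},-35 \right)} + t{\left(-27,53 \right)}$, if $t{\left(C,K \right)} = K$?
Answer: $\frac{6577}{124} \approx 53.04$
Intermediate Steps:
$Z{\left(k,X \right)} = - \frac{k}{248}$ ($Z{\left(k,X \right)} = - \frac{k \frac{1}{31}}{8} = - \frac{\frac{1}{31} k}{8} = - \frac{k}{248}$)
$Z{\left(x{\left(5,A \right)},-35 \right)} + t{\left(-27,53 \right)} = - \frac{-4 - 6}{248} + 53 = \left(- \frac{1}{248}\right) \left(-10\right) + 53 = \frac{5}{124} + 53 = \frac{6577}{124}$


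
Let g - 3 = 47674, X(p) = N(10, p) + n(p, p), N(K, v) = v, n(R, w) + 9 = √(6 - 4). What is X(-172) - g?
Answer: -47858 + √2 ≈ -47857.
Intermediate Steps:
n(R, w) = -9 + √2 (n(R, w) = -9 + √(6 - 4) = -9 + √2)
X(p) = -9 + p + √2 (X(p) = p + (-9 + √2) = -9 + p + √2)
g = 47677 (g = 3 + 47674 = 47677)
X(-172) - g = (-9 - 172 + √2) - 1*47677 = (-181 + √2) - 47677 = -47858 + √2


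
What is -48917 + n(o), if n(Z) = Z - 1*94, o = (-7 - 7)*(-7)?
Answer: -48913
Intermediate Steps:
o = 98 (o = -14*(-7) = 98)
n(Z) = -94 + Z (n(Z) = Z - 94 = -94 + Z)
-48917 + n(o) = -48917 + (-94 + 98) = -48917 + 4 = -48913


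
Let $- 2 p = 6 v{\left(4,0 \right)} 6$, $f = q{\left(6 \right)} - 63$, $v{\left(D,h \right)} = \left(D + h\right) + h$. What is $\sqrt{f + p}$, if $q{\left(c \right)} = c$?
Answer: $i \sqrt{129} \approx 11.358 i$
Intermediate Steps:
$v{\left(D,h \right)} = D + 2 h$
$f = -57$ ($f = 6 - 63 = -57$)
$p = -72$ ($p = - \frac{6 \left(4 + 2 \cdot 0\right) 6}{2} = - \frac{6 \left(4 + 0\right) 6}{2} = - \frac{6 \cdot 4 \cdot 6}{2} = - \frac{24 \cdot 6}{2} = \left(- \frac{1}{2}\right) 144 = -72$)
$\sqrt{f + p} = \sqrt{-57 - 72} = \sqrt{-129} = i \sqrt{129}$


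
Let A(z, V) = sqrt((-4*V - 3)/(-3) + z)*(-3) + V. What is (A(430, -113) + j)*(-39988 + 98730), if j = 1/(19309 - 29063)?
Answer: -32372804313/4877 - 1703518*sqrt(3) ≈ -9.5884e+6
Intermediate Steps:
j = -1/9754 (j = 1/(-9754) = -1/9754 ≈ -0.00010252)
A(z, V) = V - 3*sqrt(1 + z + 4*V/3) (A(z, V) = sqrt((-3 - 4*V)*(-1/3) + z)*(-3) + V = sqrt((1 + 4*V/3) + z)*(-3) + V = sqrt(1 + z + 4*V/3)*(-3) + V = -3*sqrt(1 + z + 4*V/3) + V = V - 3*sqrt(1 + z + 4*V/3))
(A(430, -113) + j)*(-39988 + 98730) = ((-113 - sqrt(9 + 9*430 + 12*(-113))) - 1/9754)*(-39988 + 98730) = ((-113 - sqrt(9 + 3870 - 1356)) - 1/9754)*58742 = ((-113 - sqrt(2523)) - 1/9754)*58742 = ((-113 - 29*sqrt(3)) - 1/9754)*58742 = (-1102203/9754 - 29*sqrt(3))*58742 = -32372804313/4877 - 1703518*sqrt(3)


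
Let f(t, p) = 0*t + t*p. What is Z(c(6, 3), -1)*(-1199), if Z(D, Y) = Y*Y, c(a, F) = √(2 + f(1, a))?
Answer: -1199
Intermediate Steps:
f(t, p) = p*t (f(t, p) = 0 + p*t = p*t)
c(a, F) = √(2 + a) (c(a, F) = √(2 + a*1) = √(2 + a))
Z(D, Y) = Y²
Z(c(6, 3), -1)*(-1199) = (-1)²*(-1199) = 1*(-1199) = -1199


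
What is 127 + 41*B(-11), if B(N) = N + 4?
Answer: -160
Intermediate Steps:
B(N) = 4 + N
127 + 41*B(-11) = 127 + 41*(4 - 11) = 127 + 41*(-7) = 127 - 287 = -160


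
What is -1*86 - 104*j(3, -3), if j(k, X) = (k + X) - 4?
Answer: 330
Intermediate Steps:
j(k, X) = -4 + X + k (j(k, X) = (X + k) - 4 = -4 + X + k)
-1*86 - 104*j(3, -3) = -1*86 - 104*(-4 - 3 + 3) = -86 - 104*(-4) = -86 + 416 = 330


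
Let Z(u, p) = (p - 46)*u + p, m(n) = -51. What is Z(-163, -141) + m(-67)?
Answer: 30289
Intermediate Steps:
Z(u, p) = p + u*(-46 + p) (Z(u, p) = (-46 + p)*u + p = u*(-46 + p) + p = p + u*(-46 + p))
Z(-163, -141) + m(-67) = (-141 - 46*(-163) - 141*(-163)) - 51 = (-141 + 7498 + 22983) - 51 = 30340 - 51 = 30289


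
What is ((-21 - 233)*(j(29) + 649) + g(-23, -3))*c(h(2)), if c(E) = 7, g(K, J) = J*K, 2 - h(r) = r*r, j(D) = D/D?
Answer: -1155217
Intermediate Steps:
j(D) = 1
h(r) = 2 - r² (h(r) = 2 - r*r = 2 - r²)
((-21 - 233)*(j(29) + 649) + g(-23, -3))*c(h(2)) = ((-21 - 233)*(1 + 649) - 3*(-23))*7 = (-254*650 + 69)*7 = (-165100 + 69)*7 = -165031*7 = -1155217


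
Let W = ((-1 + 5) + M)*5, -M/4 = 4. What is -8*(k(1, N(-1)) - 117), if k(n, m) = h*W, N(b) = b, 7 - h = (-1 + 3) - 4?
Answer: 5256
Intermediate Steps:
h = 9 (h = 7 - ((-1 + 3) - 4) = 7 - (2 - 4) = 7 - 1*(-2) = 7 + 2 = 9)
M = -16 (M = -4*4 = -16)
W = -60 (W = ((-1 + 5) - 16)*5 = (4 - 16)*5 = -12*5 = -60)
k(n, m) = -540 (k(n, m) = 9*(-60) = -540)
-8*(k(1, N(-1)) - 117) = -8*(-540 - 117) = -8*(-657) = 5256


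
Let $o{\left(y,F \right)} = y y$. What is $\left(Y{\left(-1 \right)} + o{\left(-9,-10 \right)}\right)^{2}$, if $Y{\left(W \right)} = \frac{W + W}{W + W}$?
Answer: $6724$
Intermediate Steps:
$o{\left(y,F \right)} = y^{2}$
$Y{\left(W \right)} = 1$ ($Y{\left(W \right)} = \frac{2 W}{2 W} = 2 W \frac{1}{2 W} = 1$)
$\left(Y{\left(-1 \right)} + o{\left(-9,-10 \right)}\right)^{2} = \left(1 + \left(-9\right)^{2}\right)^{2} = \left(1 + 81\right)^{2} = 82^{2} = 6724$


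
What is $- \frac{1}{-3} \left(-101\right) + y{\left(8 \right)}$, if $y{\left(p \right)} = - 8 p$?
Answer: $- \frac{293}{3} \approx -97.667$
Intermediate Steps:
$- \frac{1}{-3} \left(-101\right) + y{\left(8 \right)} = - \frac{1}{-3} \left(-101\right) - 64 = \left(-1\right) \left(- \frac{1}{3}\right) \left(-101\right) - 64 = \frac{1}{3} \left(-101\right) - 64 = - \frac{101}{3} - 64 = - \frac{293}{3}$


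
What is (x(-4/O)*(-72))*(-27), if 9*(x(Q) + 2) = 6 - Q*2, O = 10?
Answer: -12096/5 ≈ -2419.2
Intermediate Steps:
x(Q) = -4/3 - 2*Q/9 (x(Q) = -2 + (6 - Q*2)/9 = -2 + (6 - 2*Q)/9 = -2 + (⅔ - 2*Q/9) = -4/3 - 2*Q/9)
(x(-4/O)*(-72))*(-27) = ((-4/3 - (-8)/(9*10))*(-72))*(-27) = ((-4/3 - 2/9*(-⅖))*(-72))*(-27) = ((-4/3 + 4/45)*(-72))*(-27) = -56/45*(-72)*(-27) = (448/5)*(-27) = -12096/5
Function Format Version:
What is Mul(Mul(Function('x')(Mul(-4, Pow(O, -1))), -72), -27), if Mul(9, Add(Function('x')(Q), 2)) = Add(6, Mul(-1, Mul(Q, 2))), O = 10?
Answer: Rational(-12096, 5) ≈ -2419.2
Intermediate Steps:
Function('x')(Q) = Add(Rational(-4, 3), Mul(Rational(-2, 9), Q)) (Function('x')(Q) = Add(-2, Mul(Rational(1, 9), Add(6, Mul(-1, Mul(Q, 2))))) = Add(-2, Mul(Rational(1, 9), Add(6, Mul(-1, Mul(2, Q))))) = Add(-2, Mul(Rational(1, 9), Add(6, Mul(-2, Q)))) = Add(-2, Add(Rational(2, 3), Mul(Rational(-2, 9), Q))) = Add(Rational(-4, 3), Mul(Rational(-2, 9), Q)))
Mul(Mul(Function('x')(Mul(-4, Pow(O, -1))), -72), -27) = Mul(Mul(Add(Rational(-4, 3), Mul(Rational(-2, 9), Mul(-4, Pow(10, -1)))), -72), -27) = Mul(Mul(Add(Rational(-4, 3), Mul(Rational(-2, 9), Mul(-4, Rational(1, 10)))), -72), -27) = Mul(Mul(Add(Rational(-4, 3), Mul(Rational(-2, 9), Rational(-2, 5))), -72), -27) = Mul(Mul(Add(Rational(-4, 3), Rational(4, 45)), -72), -27) = Mul(Mul(Rational(-56, 45), -72), -27) = Mul(Rational(448, 5), -27) = Rational(-12096, 5)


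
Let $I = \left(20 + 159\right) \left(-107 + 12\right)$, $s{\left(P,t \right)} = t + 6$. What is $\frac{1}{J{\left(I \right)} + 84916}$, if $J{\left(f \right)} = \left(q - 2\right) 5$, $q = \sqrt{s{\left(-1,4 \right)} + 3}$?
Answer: $\frac{84906}{7209028511} - \frac{5 \sqrt{13}}{7209028511} \approx 1.1775 \cdot 10^{-5}$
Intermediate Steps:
$s{\left(P,t \right)} = 6 + t$
$q = \sqrt{13}$ ($q = \sqrt{\left(6 + 4\right) + 3} = \sqrt{10 + 3} = \sqrt{13} \approx 3.6056$)
$I = -17005$ ($I = 179 \left(-95\right) = -17005$)
$J{\left(f \right)} = -10 + 5 \sqrt{13}$ ($J{\left(f \right)} = \left(\sqrt{13} - 2\right) 5 = \left(-2 + \sqrt{13}\right) 5 = -10 + 5 \sqrt{13}$)
$\frac{1}{J{\left(I \right)} + 84916} = \frac{1}{\left(-10 + 5 \sqrt{13}\right) + 84916} = \frac{1}{84906 + 5 \sqrt{13}}$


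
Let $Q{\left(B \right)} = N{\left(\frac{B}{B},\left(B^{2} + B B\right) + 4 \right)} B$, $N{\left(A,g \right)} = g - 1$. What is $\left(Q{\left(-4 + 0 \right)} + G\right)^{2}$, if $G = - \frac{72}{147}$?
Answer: $\frac{47389456}{2401} \approx 19737.0$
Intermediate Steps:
$G = - \frac{24}{49}$ ($G = \left(-72\right) \frac{1}{147} = - \frac{24}{49} \approx -0.4898$)
$N{\left(A,g \right)} = -1 + g$
$Q{\left(B \right)} = B \left(3 + 2 B^{2}\right)$ ($Q{\left(B \right)} = \left(-1 + \left(\left(B^{2} + B B\right) + 4\right)\right) B = \left(-1 + \left(\left(B^{2} + B^{2}\right) + 4\right)\right) B = \left(-1 + \left(2 B^{2} + 4\right)\right) B = \left(-1 + \left(4 + 2 B^{2}\right)\right) B = \left(3 + 2 B^{2}\right) B = B \left(3 + 2 B^{2}\right)$)
$\left(Q{\left(-4 + 0 \right)} + G\right)^{2} = \left(\left(-4 + 0\right) \left(3 + 2 \left(-4 + 0\right)^{2}\right) - \frac{24}{49}\right)^{2} = \left(- 4 \left(3 + 2 \left(-4\right)^{2}\right) - \frac{24}{49}\right)^{2} = \left(- 4 \left(3 + 2 \cdot 16\right) - \frac{24}{49}\right)^{2} = \left(- 4 \left(3 + 32\right) - \frac{24}{49}\right)^{2} = \left(\left(-4\right) 35 - \frac{24}{49}\right)^{2} = \left(-140 - \frac{24}{49}\right)^{2} = \left(- \frac{6884}{49}\right)^{2} = \frac{47389456}{2401}$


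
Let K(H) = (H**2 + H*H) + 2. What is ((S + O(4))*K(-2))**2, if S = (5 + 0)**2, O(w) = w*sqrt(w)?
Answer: 108900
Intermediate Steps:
O(w) = w**(3/2)
S = 25 (S = 5**2 = 25)
K(H) = 2 + 2*H**2 (K(H) = (H**2 + H**2) + 2 = 2*H**2 + 2 = 2 + 2*H**2)
((S + O(4))*K(-2))**2 = ((25 + 4**(3/2))*(2 + 2*(-2)**2))**2 = ((25 + 8)*(2 + 2*4))**2 = (33*(2 + 8))**2 = (33*10)**2 = 330**2 = 108900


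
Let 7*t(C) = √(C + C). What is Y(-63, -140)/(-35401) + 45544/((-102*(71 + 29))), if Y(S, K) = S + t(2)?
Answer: -1410205526/315953925 ≈ -4.4633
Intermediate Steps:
t(C) = √2*√C/7 (t(C) = √(C + C)/7 = √(2*C)/7 = (√2*√C)/7 = √2*√C/7)
Y(S, K) = 2/7 + S (Y(S, K) = S + √2*√2/7 = S + 2/7 = 2/7 + S)
Y(-63, -140)/(-35401) + 45544/((-102*(71 + 29))) = (2/7 - 63)/(-35401) + 45544/((-102*(71 + 29))) = -439/7*(-1/35401) + 45544/((-102*100)) = 439/247807 + 45544/(-10200) = 439/247807 + 45544*(-1/10200) = 439/247807 - 5693/1275 = -1410205526/315953925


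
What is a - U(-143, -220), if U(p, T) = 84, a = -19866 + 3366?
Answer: -16584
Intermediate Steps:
a = -16500
a - U(-143, -220) = -16500 - 1*84 = -16500 - 84 = -16584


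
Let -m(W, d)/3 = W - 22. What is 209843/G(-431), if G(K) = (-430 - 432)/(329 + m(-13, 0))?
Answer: -45535931/431 ≈ -1.0565e+5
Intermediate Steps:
m(W, d) = 66 - 3*W (m(W, d) = -3*(W - 22) = -3*(-22 + W) = 66 - 3*W)
G(K) = -431/217 (G(K) = (-430 - 432)/(329 + (66 - 3*(-13))) = -862/(329 + (66 + 39)) = -862/(329 + 105) = -862/434 = -862*1/434 = -431/217)
209843/G(-431) = 209843/(-431/217) = 209843*(-217/431) = -45535931/431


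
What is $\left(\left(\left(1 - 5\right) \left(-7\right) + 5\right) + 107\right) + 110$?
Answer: $250$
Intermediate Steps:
$\left(\left(\left(1 - 5\right) \left(-7\right) + 5\right) + 107\right) + 110 = \left(\left(\left(-4\right) \left(-7\right) + 5\right) + 107\right) + 110 = \left(\left(28 + 5\right) + 107\right) + 110 = \left(33 + 107\right) + 110 = 140 + 110 = 250$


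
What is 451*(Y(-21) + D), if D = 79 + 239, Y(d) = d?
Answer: 133947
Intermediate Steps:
D = 318
451*(Y(-21) + D) = 451*(-21 + 318) = 451*297 = 133947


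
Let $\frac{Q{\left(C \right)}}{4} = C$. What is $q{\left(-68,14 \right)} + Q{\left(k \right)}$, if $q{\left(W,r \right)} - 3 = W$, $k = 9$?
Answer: $-29$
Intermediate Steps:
$q{\left(W,r \right)} = 3 + W$
$Q{\left(C \right)} = 4 C$
$q{\left(-68,14 \right)} + Q{\left(k \right)} = \left(3 - 68\right) + 4 \cdot 9 = -65 + 36 = -29$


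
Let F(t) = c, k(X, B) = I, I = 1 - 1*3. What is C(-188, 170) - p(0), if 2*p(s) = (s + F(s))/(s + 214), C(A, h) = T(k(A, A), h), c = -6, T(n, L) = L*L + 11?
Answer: 6186957/214 ≈ 28911.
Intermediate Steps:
I = -2 (I = 1 - 3 = -2)
k(X, B) = -2
T(n, L) = 11 + L² (T(n, L) = L² + 11 = 11 + L²)
C(A, h) = 11 + h²
F(t) = -6
p(s) = (-6 + s)/(2*(214 + s)) (p(s) = ((s - 6)/(s + 214))/2 = ((-6 + s)/(214 + s))/2 = (-6 + s)/(2*(214 + s)))
C(-188, 170) - p(0) = (11 + 170²) - (-6 + 0)/(2*(214 + 0)) = (11 + 28900) - (-6)/(2*214) = 28911 - (-6)/(2*214) = 28911 - 1*(-3/214) = 28911 + 3/214 = 6186957/214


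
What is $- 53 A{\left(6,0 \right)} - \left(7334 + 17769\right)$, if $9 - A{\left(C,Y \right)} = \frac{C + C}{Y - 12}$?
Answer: $-25633$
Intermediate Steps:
$A{\left(C,Y \right)} = 9 - \frac{2 C}{-12 + Y}$ ($A{\left(C,Y \right)} = 9 - \frac{C + C}{Y - 12} = 9 - \frac{2 C}{-12 + Y}$)
$- 53 A{\left(6,0 \right)} - \left(7334 + 17769\right) = - 53 \frac{-108 - 12 + 9 \cdot 0}{-12 + 0} - \left(7334 + 17769\right) = - 53 \frac{-108 - 12 + 0}{-12} - 25103 = - 53 \left(\left(- \frac{1}{12}\right) \left(-120\right)\right) - 25103 = \left(-53\right) 10 - 25103 = -530 - 25103 = -25633$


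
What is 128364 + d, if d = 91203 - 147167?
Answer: 72400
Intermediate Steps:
d = -55964
128364 + d = 128364 - 55964 = 72400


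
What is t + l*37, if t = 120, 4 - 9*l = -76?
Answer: 4040/9 ≈ 448.89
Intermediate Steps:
l = 80/9 (l = 4/9 - ⅑*(-76) = 4/9 + 76/9 = 80/9 ≈ 8.8889)
t + l*37 = 120 + (80/9)*37 = 120 + 2960/9 = 4040/9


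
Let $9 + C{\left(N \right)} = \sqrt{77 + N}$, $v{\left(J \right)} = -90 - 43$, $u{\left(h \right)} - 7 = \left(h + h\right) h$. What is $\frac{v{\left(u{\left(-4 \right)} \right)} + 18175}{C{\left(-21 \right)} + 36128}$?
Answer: $\frac{651658998}{1304582105} - \frac{36084 \sqrt{14}}{1304582105} \approx 0.49941$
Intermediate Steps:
$u{\left(h \right)} = 7 + 2 h^{2}$ ($u{\left(h \right)} = 7 + \left(h + h\right) h = 7 + 2 h h = 7 + 2 h^{2}$)
$v{\left(J \right)} = -133$ ($v{\left(J \right)} = -90 - 43 = -133$)
$C{\left(N \right)} = -9 + \sqrt{77 + N}$
$\frac{v{\left(u{\left(-4 \right)} \right)} + 18175}{C{\left(-21 \right)} + 36128} = \frac{-133 + 18175}{\left(-9 + \sqrt{77 - 21}\right) + 36128} = \frac{18042}{\left(-9 + \sqrt{56}\right) + 36128} = \frac{18042}{\left(-9 + 2 \sqrt{14}\right) + 36128} = \frac{18042}{36119 + 2 \sqrt{14}}$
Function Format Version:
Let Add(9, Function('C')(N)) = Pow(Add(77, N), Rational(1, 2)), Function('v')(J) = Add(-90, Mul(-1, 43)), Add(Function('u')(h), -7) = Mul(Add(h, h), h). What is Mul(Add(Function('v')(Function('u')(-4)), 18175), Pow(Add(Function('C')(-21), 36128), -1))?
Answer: Add(Rational(651658998, 1304582105), Mul(Rational(-36084, 1304582105), Pow(14, Rational(1, 2)))) ≈ 0.49941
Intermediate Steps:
Function('u')(h) = Add(7, Mul(2, Pow(h, 2))) (Function('u')(h) = Add(7, Mul(Add(h, h), h)) = Add(7, Mul(Mul(2, h), h)) = Add(7, Mul(2, Pow(h, 2))))
Function('v')(J) = -133 (Function('v')(J) = Add(-90, -43) = -133)
Function('C')(N) = Add(-9, Pow(Add(77, N), Rational(1, 2)))
Mul(Add(Function('v')(Function('u')(-4)), 18175), Pow(Add(Function('C')(-21), 36128), -1)) = Mul(Add(-133, 18175), Pow(Add(Add(-9, Pow(Add(77, -21), Rational(1, 2))), 36128), -1)) = Mul(18042, Pow(Add(Add(-9, Pow(56, Rational(1, 2))), 36128), -1)) = Mul(18042, Pow(Add(Add(-9, Mul(2, Pow(14, Rational(1, 2)))), 36128), -1)) = Mul(18042, Pow(Add(36119, Mul(2, Pow(14, Rational(1, 2)))), -1))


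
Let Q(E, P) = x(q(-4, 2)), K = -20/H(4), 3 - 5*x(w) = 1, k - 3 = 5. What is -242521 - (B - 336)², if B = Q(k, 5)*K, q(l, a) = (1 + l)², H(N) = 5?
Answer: -8912369/25 ≈ -3.5650e+5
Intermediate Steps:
k = 8 (k = 3 + 5 = 8)
x(w) = ⅖ (x(w) = ⅗ - ⅕*1 = ⅗ - ⅕ = ⅖)
K = -4 (K = -20/5 = -20*⅕ = -4)
Q(E, P) = ⅖
B = -8/5 (B = (⅖)*(-4) = -8/5 ≈ -1.6000)
-242521 - (B - 336)² = -242521 - (-8/5 - 336)² = -242521 - (-1688/5)² = -242521 - 1*2849344/25 = -242521 - 2849344/25 = -8912369/25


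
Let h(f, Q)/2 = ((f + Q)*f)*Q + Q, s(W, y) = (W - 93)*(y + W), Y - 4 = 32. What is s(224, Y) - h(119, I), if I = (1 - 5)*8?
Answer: 696716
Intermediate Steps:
Y = 36 (Y = 4 + 32 = 36)
s(W, y) = (-93 + W)*(W + y)
I = -32 (I = -4*8 = -32)
h(f, Q) = 2*Q + 2*Q*f*(Q + f) (h(f, Q) = 2*(((f + Q)*f)*Q + Q) = 2*(((Q + f)*f)*Q + Q) = 2*((f*(Q + f))*Q + Q) = 2*(Q*f*(Q + f) + Q) = 2*(Q + Q*f*(Q + f)) = 2*Q + 2*Q*f*(Q + f))
s(224, Y) - h(119, I) = (224**2 - 93*224 - 93*36 + 224*36) - 2*(-32)*(1 + 119**2 - 32*119) = (50176 - 20832 - 3348 + 8064) - 2*(-32)*(1 + 14161 - 3808) = 34060 - 2*(-32)*10354 = 34060 - 1*(-662656) = 34060 + 662656 = 696716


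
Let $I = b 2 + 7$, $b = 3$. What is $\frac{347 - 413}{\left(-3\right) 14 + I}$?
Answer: $\frac{66}{29} \approx 2.2759$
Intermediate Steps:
$I = 13$ ($I = 3 \cdot 2 + 7 = 6 + 7 = 13$)
$\frac{347 - 413}{\left(-3\right) 14 + I} = \frac{347 - 413}{\left(-3\right) 14 + 13} = - \frac{66}{-42 + 13} = - \frac{66}{-29} = \left(-66\right) \left(- \frac{1}{29}\right) = \frac{66}{29}$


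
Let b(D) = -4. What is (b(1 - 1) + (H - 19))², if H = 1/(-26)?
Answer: 358801/676 ≈ 530.77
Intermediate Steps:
H = -1/26 ≈ -0.038462
(b(1 - 1) + (H - 19))² = (-4 + (-1/26 - 19))² = (-4 - 495/26)² = (-599/26)² = 358801/676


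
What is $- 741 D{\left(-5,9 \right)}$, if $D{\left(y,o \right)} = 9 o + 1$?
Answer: $-60762$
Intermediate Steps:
$D{\left(y,o \right)} = 1 + 9 o$
$- 741 D{\left(-5,9 \right)} = - 741 \left(1 + 9 \cdot 9\right) = - 741 \left(1 + 81\right) = \left(-741\right) 82 = -60762$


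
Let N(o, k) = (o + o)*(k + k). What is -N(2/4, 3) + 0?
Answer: -6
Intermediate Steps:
N(o, k) = 4*k*o (N(o, k) = (2*o)*(2*k) = 4*k*o)
-N(2/4, 3) + 0 = -4*3*2/4 + 0 = -4*3*2*(1/4) + 0 = -4*3/2 + 0 = -1*6 + 0 = -6 + 0 = -6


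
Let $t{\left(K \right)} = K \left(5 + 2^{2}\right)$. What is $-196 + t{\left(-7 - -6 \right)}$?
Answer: $-205$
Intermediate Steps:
$t{\left(K \right)} = 9 K$ ($t{\left(K \right)} = K \left(5 + 4\right) = K 9 = 9 K$)
$-196 + t{\left(-7 - -6 \right)} = -196 + 9 \left(-7 - -6\right) = -196 + 9 \left(-7 + 6\right) = -196 + 9 \left(-1\right) = -196 - 9 = -205$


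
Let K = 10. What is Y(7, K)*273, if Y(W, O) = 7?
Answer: 1911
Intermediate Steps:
Y(7, K)*273 = 7*273 = 1911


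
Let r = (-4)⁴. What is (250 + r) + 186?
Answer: 692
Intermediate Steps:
r = 256
(250 + r) + 186 = (250 + 256) + 186 = 506 + 186 = 692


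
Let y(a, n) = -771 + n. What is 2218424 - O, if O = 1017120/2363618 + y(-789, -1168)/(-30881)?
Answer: 80962350262694085/36495443729 ≈ 2.2184e+6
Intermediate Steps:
O = 17996369011/36495443729 (O = 1017120/2363618 + (-771 - 1168)/(-30881) = 1017120*(1/2363618) - 1939*(-1/30881) = 508560/1181809 + 1939/30881 = 17996369011/36495443729 ≈ 0.49311)
2218424 - O = 2218424 - 1*17996369011/36495443729 = 2218424 - 17996369011/36495443729 = 80962350262694085/36495443729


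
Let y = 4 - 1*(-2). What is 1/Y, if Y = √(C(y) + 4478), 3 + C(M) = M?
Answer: √4481/4481 ≈ 0.014939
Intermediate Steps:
y = 6 (y = 4 + 2 = 6)
C(M) = -3 + M
Y = √4481 (Y = √((-3 + 6) + 4478) = √(3 + 4478) = √4481 ≈ 66.940)
1/Y = 1/(√4481) = √4481/4481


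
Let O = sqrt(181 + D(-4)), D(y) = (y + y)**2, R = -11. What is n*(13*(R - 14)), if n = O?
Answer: -2275*sqrt(5) ≈ -5087.1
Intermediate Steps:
D(y) = 4*y**2 (D(y) = (2*y)**2 = 4*y**2)
O = 7*sqrt(5) (O = sqrt(181 + 4*(-4)**2) = sqrt(181 + 4*16) = sqrt(181 + 64) = sqrt(245) = 7*sqrt(5) ≈ 15.652)
n = 7*sqrt(5) ≈ 15.652
n*(13*(R - 14)) = (7*sqrt(5))*(13*(-11 - 14)) = (7*sqrt(5))*(13*(-25)) = (7*sqrt(5))*(-325) = -2275*sqrt(5)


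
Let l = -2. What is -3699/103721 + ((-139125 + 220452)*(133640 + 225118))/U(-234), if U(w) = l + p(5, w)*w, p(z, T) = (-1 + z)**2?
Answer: -1513118872654920/194269433 ≈ -7.7888e+6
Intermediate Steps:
U(w) = -2 + 16*w (U(w) = -2 + (-1 + 5)**2*w = -2 + 4**2*w = -2 + 16*w)
-3699/103721 + ((-139125 + 220452)*(133640 + 225118))/U(-234) = -3699/103721 + ((-139125 + 220452)*(133640 + 225118))/(-2 + 16*(-234)) = -3699*1/103721 + (81327*358758)/(-2 - 3744) = -3699/103721 + 29176711866/(-3746) = -3699/103721 + 29176711866*(-1/3746) = -3699/103721 - 14588355933/1873 = -1513118872654920/194269433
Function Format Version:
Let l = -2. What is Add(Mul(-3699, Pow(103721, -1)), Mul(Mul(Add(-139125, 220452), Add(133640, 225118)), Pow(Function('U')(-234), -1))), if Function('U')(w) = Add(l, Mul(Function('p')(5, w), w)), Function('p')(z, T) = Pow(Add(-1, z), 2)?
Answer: Rational(-1513118872654920, 194269433) ≈ -7.7888e+6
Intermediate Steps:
Function('U')(w) = Add(-2, Mul(16, w)) (Function('U')(w) = Add(-2, Mul(Pow(Add(-1, 5), 2), w)) = Add(-2, Mul(Pow(4, 2), w)) = Add(-2, Mul(16, w)))
Add(Mul(-3699, Pow(103721, -1)), Mul(Mul(Add(-139125, 220452), Add(133640, 225118)), Pow(Function('U')(-234), -1))) = Add(Mul(-3699, Pow(103721, -1)), Mul(Mul(Add(-139125, 220452), Add(133640, 225118)), Pow(Add(-2, Mul(16, -234)), -1))) = Add(Mul(-3699, Rational(1, 103721)), Mul(Mul(81327, 358758), Pow(Add(-2, -3744), -1))) = Add(Rational(-3699, 103721), Mul(29176711866, Pow(-3746, -1))) = Add(Rational(-3699, 103721), Mul(29176711866, Rational(-1, 3746))) = Add(Rational(-3699, 103721), Rational(-14588355933, 1873)) = Rational(-1513118872654920, 194269433)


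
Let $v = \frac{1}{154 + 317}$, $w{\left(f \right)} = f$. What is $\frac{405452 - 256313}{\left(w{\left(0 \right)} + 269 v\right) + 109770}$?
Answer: $\frac{70244469}{51701939} \approx 1.3586$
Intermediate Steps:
$v = \frac{1}{471} \approx 0.0021231$
$\frac{405452 - 256313}{\left(w{\left(0 \right)} + 269 v\right) + 109770} = \frac{405452 - 256313}{\left(0 + 269 \cdot \frac{1}{471}\right) + 109770} = \frac{149139}{\left(0 + \frac{269}{471}\right) + 109770} = \frac{149139}{\frac{269}{471} + 109770} = \frac{149139}{\frac{51701939}{471}} = 149139 \cdot \frac{471}{51701939} = \frac{70244469}{51701939}$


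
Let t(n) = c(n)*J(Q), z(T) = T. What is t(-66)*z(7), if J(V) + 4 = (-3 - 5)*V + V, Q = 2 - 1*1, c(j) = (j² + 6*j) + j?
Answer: -299838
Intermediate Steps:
c(j) = j² + 7*j
Q = 1 (Q = 2 - 1 = 1)
J(V) = -4 - 7*V (J(V) = -4 + ((-3 - 5)*V + V) = -4 + (-8*V + V) = -4 - 7*V)
t(n) = -11*n*(7 + n) (t(n) = (n*(7 + n))*(-4 - 7*1) = (n*(7 + n))*(-4 - 7) = (n*(7 + n))*(-11) = -11*n*(7 + n))
t(-66)*z(7) = -11*(-66)*(7 - 66)*7 = -11*(-66)*(-59)*7 = -42834*7 = -299838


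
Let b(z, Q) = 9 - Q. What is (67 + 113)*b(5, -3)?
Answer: 2160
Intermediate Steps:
(67 + 113)*b(5, -3) = (67 + 113)*(9 - 1*(-3)) = 180*(9 + 3) = 180*12 = 2160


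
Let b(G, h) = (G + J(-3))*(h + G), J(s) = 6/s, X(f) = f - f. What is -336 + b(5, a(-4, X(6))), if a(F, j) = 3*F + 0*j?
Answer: -357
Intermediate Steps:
X(f) = 0
a(F, j) = 3*F (a(F, j) = 3*F + 0 = 3*F)
b(G, h) = (-2 + G)*(G + h) (b(G, h) = (G + 6/(-3))*(h + G) = (G + 6*(-⅓))*(G + h) = (G - 2)*(G + h) = (-2 + G)*(G + h))
-336 + b(5, a(-4, X(6))) = -336 + (5² - 2*5 - 6*(-4) + 5*(3*(-4))) = -336 + (25 - 10 - 2*(-12) + 5*(-12)) = -336 + (25 - 10 + 24 - 60) = -336 - 21 = -357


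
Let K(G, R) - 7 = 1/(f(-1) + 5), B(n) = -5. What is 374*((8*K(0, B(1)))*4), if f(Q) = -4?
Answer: 95744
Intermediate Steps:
K(G, R) = 8 (K(G, R) = 7 + 1/(-4 + 5) = 7 + 1/1 = 7 + 1 = 8)
374*((8*K(0, B(1)))*4) = 374*((8*8)*4) = 374*(64*4) = 374*256 = 95744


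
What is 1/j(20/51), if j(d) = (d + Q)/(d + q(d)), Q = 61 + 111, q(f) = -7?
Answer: -337/8792 ≈ -0.038330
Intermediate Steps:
Q = 172
j(d) = (172 + d)/(-7 + d) (j(d) = (d + 172)/(d - 7) = (172 + d)/(-7 + d))
1/j(20/51) = 1/((172 + 20/51)/(-7 + 20/51)) = 1/((8792/51)/(-337/51)) = 1/(-51/337*8792/51) = 1/(-8792/337) = -337/8792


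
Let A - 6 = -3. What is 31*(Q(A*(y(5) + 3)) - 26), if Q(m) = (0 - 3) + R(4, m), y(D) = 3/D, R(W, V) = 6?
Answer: -713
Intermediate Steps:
A = 3 (A = 6 - 3 = 3)
Q(m) = 3 (Q(m) = (0 - 3) + 6 = -3 + 6 = 3)
31*(Q(A*(y(5) + 3)) - 26) = 31*(3 - 26) = 31*(-23) = -713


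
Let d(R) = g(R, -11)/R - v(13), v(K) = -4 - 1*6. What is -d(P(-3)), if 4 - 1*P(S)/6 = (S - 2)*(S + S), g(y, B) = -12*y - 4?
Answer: 77/39 ≈ 1.9744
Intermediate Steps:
g(y, B) = -4 - 12*y
v(K) = -10 (v(K) = -4 - 6 = -10)
P(S) = 24 - 12*S*(-2 + S) (P(S) = 24 - 6*(S - 2)*(S + S) = 24 - 6*(-2 + S)*2*S = 24 - 12*S*(-2 + S))
d(R) = 10 + (-4 - 12*R)/R (d(R) = (-4 - 12*R)/R - 1*(-10) = (-4 - 12*R)/R + 10 = 10 + (-4 - 12*R)/R)
-d(P(-3)) = -(-2 - 4/(24 - 12*(-3)**2 + 24*(-3))) = -(-2 - 4/(24 - 12*9 - 72)) = -(-2 - 4/(24 - 108 - 72)) = -(-2 - 4/(-156)) = -(-2 - 4*(-1/156)) = -(-2 + 1/39) = -1*(-77/39) = 77/39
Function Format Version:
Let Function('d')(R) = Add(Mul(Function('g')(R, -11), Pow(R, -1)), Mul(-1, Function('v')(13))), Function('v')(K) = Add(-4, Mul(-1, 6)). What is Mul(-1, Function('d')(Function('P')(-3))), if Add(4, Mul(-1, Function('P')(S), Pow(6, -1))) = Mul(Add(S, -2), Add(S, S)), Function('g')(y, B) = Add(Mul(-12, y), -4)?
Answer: Rational(77, 39) ≈ 1.9744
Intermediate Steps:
Function('g')(y, B) = Add(-4, Mul(-12, y))
Function('v')(K) = -10 (Function('v')(K) = Add(-4, -6) = -10)
Function('P')(S) = Add(24, Mul(-12, S, Add(-2, S))) (Function('P')(S) = Add(24, Mul(-6, Mul(Add(S, -2), Add(S, S)))) = Add(24, Mul(-6, Mul(Add(-2, S), Mul(2, S)))) = Add(24, Mul(-6, Mul(2, S, Add(-2, S)))) = Add(24, Mul(-12, S, Add(-2, S))))
Function('d')(R) = Add(10, Mul(Pow(R, -1), Add(-4, Mul(-12, R)))) (Function('d')(R) = Add(Mul(Add(-4, Mul(-12, R)), Pow(R, -1)), Mul(-1, -10)) = Add(Mul(Pow(R, -1), Add(-4, Mul(-12, R))), 10) = Add(10, Mul(Pow(R, -1), Add(-4, Mul(-12, R)))))
Mul(-1, Function('d')(Function('P')(-3))) = Mul(-1, Add(-2, Mul(-4, Pow(Add(24, Mul(-12, Pow(-3, 2)), Mul(24, -3)), -1)))) = Mul(-1, Add(-2, Mul(-4, Pow(Add(24, Mul(-12, 9), -72), -1)))) = Mul(-1, Add(-2, Mul(-4, Pow(Add(24, -108, -72), -1)))) = Mul(-1, Add(-2, Mul(-4, Pow(-156, -1)))) = Mul(-1, Add(-2, Mul(-4, Rational(-1, 156)))) = Mul(-1, Add(-2, Rational(1, 39))) = Mul(-1, Rational(-77, 39)) = Rational(77, 39)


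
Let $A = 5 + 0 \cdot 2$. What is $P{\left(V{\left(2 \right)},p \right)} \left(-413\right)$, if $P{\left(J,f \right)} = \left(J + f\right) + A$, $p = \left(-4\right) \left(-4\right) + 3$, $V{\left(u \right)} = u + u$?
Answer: $-11564$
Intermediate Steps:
$V{\left(u \right)} = 2 u$
$p = 19$ ($p = 16 + 3 = 19$)
$A = 5$ ($A = 5 + 0 = 5$)
$P{\left(J,f \right)} = 5 + J + f$ ($P{\left(J,f \right)} = \left(J + f\right) + 5 = 5 + J + f$)
$P{\left(V{\left(2 \right)},p \right)} \left(-413\right) = \left(5 + 2 \cdot 2 + 19\right) \left(-413\right) = \left(5 + 4 + 19\right) \left(-413\right) = 28 \left(-413\right) = -11564$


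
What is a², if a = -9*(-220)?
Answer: 3920400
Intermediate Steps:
a = 1980
a² = 1980² = 3920400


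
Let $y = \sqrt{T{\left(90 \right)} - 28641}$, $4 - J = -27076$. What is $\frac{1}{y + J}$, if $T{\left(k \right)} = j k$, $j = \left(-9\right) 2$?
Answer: $\frac{27080}{733356661} - \frac{i \sqrt{30261}}{733356661} \approx 3.6926 \cdot 10^{-5} - 2.3721 \cdot 10^{-7} i$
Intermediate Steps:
$J = 27080$ ($J = 4 - -27076 = 4 + 27076 = 27080$)
$j = -18$
$T{\left(k \right)} = - 18 k$
$y = i \sqrt{30261}$ ($y = \sqrt{\left(-18\right) 90 - 28641} = \sqrt{-1620 - 28641} = \sqrt{-30261} = i \sqrt{30261} \approx 173.96 i$)
$\frac{1}{y + J} = \frac{1}{i \sqrt{30261} + 27080} = \frac{1}{27080 + i \sqrt{30261}}$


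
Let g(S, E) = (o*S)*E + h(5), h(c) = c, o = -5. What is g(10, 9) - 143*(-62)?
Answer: 8421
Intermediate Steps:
g(S, E) = 5 - 5*E*S (g(S, E) = (-5*S)*E + 5 = -5*E*S + 5 = 5 - 5*E*S)
g(10, 9) - 143*(-62) = (5 - 5*9*10) - 143*(-62) = (5 - 450) + 8866 = -445 + 8866 = 8421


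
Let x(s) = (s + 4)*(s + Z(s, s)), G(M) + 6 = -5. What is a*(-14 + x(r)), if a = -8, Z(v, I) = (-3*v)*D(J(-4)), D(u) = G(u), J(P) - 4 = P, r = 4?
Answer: -8592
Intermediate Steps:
J(P) = 4 + P
G(M) = -11 (G(M) = -6 - 5 = -11)
D(u) = -11
Z(v, I) = 33*v (Z(v, I) = -3*v*(-11) = 33*v)
x(s) = 34*s*(4 + s) (x(s) = (s + 4)*(s + 33*s) = (4 + s)*(34*s) = 34*s*(4 + s))
a*(-14 + x(r)) = -8*(-14 + 34*4*(4 + 4)) = -8*(-14 + 34*4*8) = -8*(-14 + 1088) = -8*1074 = -8592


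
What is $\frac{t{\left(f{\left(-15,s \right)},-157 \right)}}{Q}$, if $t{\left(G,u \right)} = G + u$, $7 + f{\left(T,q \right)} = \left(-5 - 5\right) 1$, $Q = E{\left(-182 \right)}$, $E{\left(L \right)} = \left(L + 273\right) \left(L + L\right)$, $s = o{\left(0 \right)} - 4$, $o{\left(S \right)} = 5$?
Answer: $\frac{87}{16562} \approx 0.005253$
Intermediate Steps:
$s = 1$ ($s = 5 - 4 = 1$)
$E{\left(L \right)} = 2 L \left(273 + L\right)$ ($E{\left(L \right)} = \left(273 + L\right) 2 L = 2 L \left(273 + L\right)$)
$Q = -33124$ ($Q = 2 \left(-182\right) \left(273 - 182\right) = 2 \left(-182\right) 91 = -33124$)
$f{\left(T,q \right)} = -17$ ($f{\left(T,q \right)} = -7 + \left(-5 - 5\right) 1 = -7 - 10 = -17$)
$\frac{t{\left(f{\left(-15,s \right)},-157 \right)}}{Q} = \frac{-17 - 157}{-33124} = \left(-174\right) \left(- \frac{1}{33124}\right) = \frac{87}{16562}$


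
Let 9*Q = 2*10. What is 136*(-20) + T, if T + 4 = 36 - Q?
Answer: -24212/9 ≈ -2690.2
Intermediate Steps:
Q = 20/9 (Q = (2*10)/9 = (⅑)*20 = 20/9 ≈ 2.2222)
T = 268/9 (T = -4 + (36 - 1*20/9) = -4 + (36 - 20/9) = -4 + 304/9 = 268/9 ≈ 29.778)
136*(-20) + T = 136*(-20) + 268/9 = -2720 + 268/9 = -24212/9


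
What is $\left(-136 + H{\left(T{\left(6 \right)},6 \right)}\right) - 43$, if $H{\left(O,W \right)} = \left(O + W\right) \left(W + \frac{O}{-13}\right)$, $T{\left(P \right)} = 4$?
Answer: $- \frac{1587}{13} \approx -122.08$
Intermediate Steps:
$H{\left(O,W \right)} = \left(O + W\right) \left(W - \frac{O}{13}\right)$ ($H{\left(O,W \right)} = \left(O + W\right) \left(W + O \left(- \frac{1}{13}\right)\right) = \left(O + W\right) \left(W - \frac{O}{13}\right)$)
$\left(-136 + H{\left(T{\left(6 \right)},6 \right)}\right) - 43 = \left(-136 + \left(6^{2} - \frac{4^{2}}{13} + \frac{12}{13} \cdot 4 \cdot 6\right)\right) - 43 = \left(-136 + \left(36 - \frac{16}{13} + \frac{288}{13}\right)\right) - 43 = \left(-136 + \frac{740}{13}\right) - 43 = - \frac{1028}{13} - 43 = - \frac{1587}{13}$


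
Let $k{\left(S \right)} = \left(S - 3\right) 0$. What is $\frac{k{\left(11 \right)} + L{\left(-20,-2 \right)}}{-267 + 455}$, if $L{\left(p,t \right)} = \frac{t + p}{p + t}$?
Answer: $\frac{1}{188} \approx 0.0053191$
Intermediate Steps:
$k{\left(S \right)} = 0$ ($k{\left(S \right)} = \left(-3 + S\right) 0 = 0$)
$L{\left(p,t \right)} = 1$ ($L{\left(p,t \right)} = \frac{p + t}{p + t} = 1$)
$\frac{k{\left(11 \right)} + L{\left(-20,-2 \right)}}{-267 + 455} = \frac{0 + 1}{-267 + 455} = 1 \cdot \frac{1}{188} = \frac{1}{188}$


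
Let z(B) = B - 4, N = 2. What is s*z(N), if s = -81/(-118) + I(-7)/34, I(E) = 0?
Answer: -81/59 ≈ -1.3729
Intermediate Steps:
z(B) = -4 + B
s = 81/118 (s = -81/(-118) + 0/34 = -81*(-1/118) + 0*(1/34) = 81/118 + 0 = 81/118 ≈ 0.68644)
s*z(N) = 81*(-4 + 2)/118 = (81/118)*(-2) = -81/59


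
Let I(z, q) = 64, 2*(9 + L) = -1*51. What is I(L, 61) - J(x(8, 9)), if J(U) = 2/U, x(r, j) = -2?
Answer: 65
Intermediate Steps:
L = -69/2 (L = -9 + (-1*51)/2 = -9 + (½)*(-51) = -9 - 51/2 = -69/2 ≈ -34.500)
I(L, 61) - J(x(8, 9)) = 64 - 2/(-2) = 64 - 2*(-1)/2 = 64 - 1*(-1) = 64 + 1 = 65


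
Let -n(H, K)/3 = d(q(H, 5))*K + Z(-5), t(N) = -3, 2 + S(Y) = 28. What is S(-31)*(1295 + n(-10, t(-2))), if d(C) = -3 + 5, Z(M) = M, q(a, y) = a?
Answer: 34528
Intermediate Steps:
S(Y) = 26 (S(Y) = -2 + 28 = 26)
d(C) = 2
n(H, K) = 15 - 6*K (n(H, K) = -3*(2*K - 5) = -3*(-5 + 2*K) = 15 - 6*K)
S(-31)*(1295 + n(-10, t(-2))) = 26*(1295 + (15 - 6*(-3))) = 26*(1295 + (15 + 18)) = 26*(1295 + 33) = 26*1328 = 34528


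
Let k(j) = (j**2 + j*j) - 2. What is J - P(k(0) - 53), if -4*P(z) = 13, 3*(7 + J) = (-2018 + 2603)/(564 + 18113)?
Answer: -279375/74708 ≈ -3.7396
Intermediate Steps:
k(j) = -2 + 2*j**2 (k(j) = (j**2 + j**2) - 2 = 2*j**2 - 2 = -2 + 2*j**2)
J = -130544/18677 (J = -7 + ((-2018 + 2603)/(564 + 18113))/3 = -7 + (585/18677)/3 = -7 + (585*(1/18677))/3 = -7 + (1/3)*(585/18677) = -7 + 195/18677 = -130544/18677 ≈ -6.9896)
P(z) = -13/4 (P(z) = -1/4*13 = -13/4)
J - P(k(0) - 53) = -130544/18677 - 1*(-13/4) = -130544/18677 + 13/4 = -279375/74708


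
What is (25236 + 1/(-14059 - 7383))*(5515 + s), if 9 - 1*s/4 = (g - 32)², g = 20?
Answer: 2692023797225/21442 ≈ 1.2555e+8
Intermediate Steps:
s = -540 (s = 36 - 4*(20 - 32)² = 36 - 4*(-12)² = 36 - 4*144 = 36 - 576 = -540)
(25236 + 1/(-14059 - 7383))*(5515 + s) = (25236 + 1/(-14059 - 7383))*(5515 - 540) = (25236 + 1/(-21442))*4975 = (25236 - 1/21442)*4975 = (541110311/21442)*4975 = 2692023797225/21442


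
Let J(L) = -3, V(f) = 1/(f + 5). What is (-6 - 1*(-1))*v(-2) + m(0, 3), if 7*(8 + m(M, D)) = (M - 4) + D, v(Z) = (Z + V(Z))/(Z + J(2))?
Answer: -206/21 ≈ -9.8095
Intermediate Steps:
V(f) = 1/(5 + f)
v(Z) = (Z + 1/(5 + Z))/(-3 + Z) (v(Z) = (Z + 1/(5 + Z))/(Z - 3) = (Z + 1/(5 + Z))/(-3 + Z))
m(M, D) = -60/7 + D/7 + M/7 (m(M, D) = -8 + ((M - 4) + D)/7 = -8 + ((-4 + M) + D)/7 = -8 + (-4 + D + M)/7 = -8 + (-4/7 + D/7 + M/7) = -60/7 + D/7 + M/7)
(-6 - 1*(-1))*v(-2) + m(0, 3) = (-6 - 1*(-1))*((1 - 2*(5 - 2))/((-3 - 2)*(5 - 2))) + (-60/7 + (1/7)*3 + (1/7)*0) = (-6 + 1)*((1 - 2*3)/(-5*3)) + (-60/7 + 3/7 + 0) = -(-1)*(1 - 6)/3 - 57/7 = -(-1)*(-5)/3 - 57/7 = -5*1/3 - 57/7 = -5/3 - 57/7 = -206/21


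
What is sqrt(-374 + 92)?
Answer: I*sqrt(282) ≈ 16.793*I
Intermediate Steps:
sqrt(-374 + 92) = sqrt(-282) = I*sqrt(282)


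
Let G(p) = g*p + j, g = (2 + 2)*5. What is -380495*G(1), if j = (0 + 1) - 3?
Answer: -6848910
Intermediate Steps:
j = -2 (j = 1 - 3 = -2)
g = 20 (g = 4*5 = 20)
G(p) = -2 + 20*p (G(p) = 20*p - 2 = -2 + 20*p)
-380495*G(1) = -380495*(-2 + 20*1) = -380495*(-2 + 20) = -380495*18 = -6848910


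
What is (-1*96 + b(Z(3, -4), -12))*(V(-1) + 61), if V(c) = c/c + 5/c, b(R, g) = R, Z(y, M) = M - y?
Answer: -5871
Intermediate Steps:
V(c) = 1 + 5/c
(-1*96 + b(Z(3, -4), -12))*(V(-1) + 61) = (-1*96 + (-4 - 1*3))*((5 - 1)/(-1) + 61) = (-96 + (-4 - 3))*(-1*4 + 61) = (-96 - 7)*(-4 + 61) = -103*57 = -5871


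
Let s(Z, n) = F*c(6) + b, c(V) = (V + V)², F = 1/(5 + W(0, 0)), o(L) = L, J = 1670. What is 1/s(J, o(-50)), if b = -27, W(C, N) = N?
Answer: 5/9 ≈ 0.55556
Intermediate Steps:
F = ⅕ (F = 1/(5 + 0) = 1/5 = ⅕ ≈ 0.20000)
c(V) = 4*V² (c(V) = (2*V)² = 4*V²)
s(Z, n) = 9/5 (s(Z, n) = (4*6²)/5 - 27 = (4*36)/5 - 27 = (⅕)*144 - 27 = 144/5 - 27 = 9/5)
1/s(J, o(-50)) = 1/(9/5) = 5/9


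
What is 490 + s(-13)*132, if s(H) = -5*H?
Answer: 9070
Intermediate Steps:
490 + s(-13)*132 = 490 - 5*(-13)*132 = 490 + 65*132 = 490 + 8580 = 9070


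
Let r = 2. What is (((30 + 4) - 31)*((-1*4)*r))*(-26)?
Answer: 624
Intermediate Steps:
(((30 + 4) - 31)*((-1*4)*r))*(-26) = (((30 + 4) - 31)*(-1*4*2))*(-26) = ((34 - 31)*(-4*2))*(-26) = (3*(-8))*(-26) = -24*(-26) = 624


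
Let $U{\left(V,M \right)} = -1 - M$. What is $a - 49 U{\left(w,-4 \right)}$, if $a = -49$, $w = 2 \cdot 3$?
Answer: $-196$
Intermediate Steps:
$w = 6$
$a - 49 U{\left(w,-4 \right)} = -49 - 49 \left(-1 - -4\right) = -49 - 49 \left(-1 + 4\right) = -49 - 147 = -196$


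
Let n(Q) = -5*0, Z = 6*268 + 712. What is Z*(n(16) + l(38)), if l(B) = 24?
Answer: 55680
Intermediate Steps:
Z = 2320 (Z = 1608 + 712 = 2320)
n(Q) = 0
Z*(n(16) + l(38)) = 2320*(0 + 24) = 2320*24 = 55680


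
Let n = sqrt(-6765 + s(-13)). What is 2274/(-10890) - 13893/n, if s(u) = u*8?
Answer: -379/1815 + 13893*I*sqrt(6869)/6869 ≈ -0.20882 + 167.63*I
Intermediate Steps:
s(u) = 8*u
n = I*sqrt(6869) (n = sqrt(-6765 + 8*(-13)) = sqrt(-6765 - 104) = sqrt(-6869) = I*sqrt(6869) ≈ 82.879*I)
2274/(-10890) - 13893/n = 2274/(-10890) - 13893*(-I*sqrt(6869)/6869) = 2274*(-1/10890) - (-13893)*I*sqrt(6869)/6869 = -379/1815 + 13893*I*sqrt(6869)/6869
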